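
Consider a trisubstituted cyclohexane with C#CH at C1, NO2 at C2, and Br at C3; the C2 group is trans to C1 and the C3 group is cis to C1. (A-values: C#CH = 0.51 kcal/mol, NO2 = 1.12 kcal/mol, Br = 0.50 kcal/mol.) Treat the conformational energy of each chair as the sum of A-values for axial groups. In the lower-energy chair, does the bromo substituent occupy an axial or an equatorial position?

Chair I (ethynyl axial, nitro axial, bromo axial): E = 2.13 kcal/mol.
Chair II (ethynyl equatorial, nitro equatorial, bromo equatorial): E = 0.00 kcal/mol.
Chair II is the more stable (lower-energy) conformer, and in that chair the bromo group is equatorial.

equatorial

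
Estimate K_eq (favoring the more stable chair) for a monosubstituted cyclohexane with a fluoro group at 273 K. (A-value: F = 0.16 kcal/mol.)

One chair has the fluoro group axial (E = 0.16 kcal/mol) and the other has it equatorial (E = 0).
ΔG = 0.16 kcal/mol between the two chairs.
K = exp(ΔG/RT) with R = 1.987×10⁻³ kcal mol⁻¹ K⁻¹ and T = 273 K gives K ≈ 1.34.

K ≈ 1.34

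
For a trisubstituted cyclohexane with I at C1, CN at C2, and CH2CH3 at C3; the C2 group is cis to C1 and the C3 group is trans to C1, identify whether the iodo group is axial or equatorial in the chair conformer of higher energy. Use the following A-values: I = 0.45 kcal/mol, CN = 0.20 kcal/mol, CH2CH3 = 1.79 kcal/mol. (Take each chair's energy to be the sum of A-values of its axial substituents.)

equatorial

Chair I (iodo axial, cyano equatorial, ethyl equatorial): E = 0.45 kcal/mol.
Chair II (iodo equatorial, cyano axial, ethyl axial): E = 1.99 kcal/mol.
Chair II is the less stable (higher-energy) conformer, and in that chair the iodo group is equatorial.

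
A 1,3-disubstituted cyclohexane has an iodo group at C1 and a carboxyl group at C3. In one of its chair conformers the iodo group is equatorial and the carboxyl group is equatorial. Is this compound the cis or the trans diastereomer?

C1 and C3 have the same parity, so their axial bonds point in the same direction.
With same-parity carbons, two substituents on the same face are both axial or both equatorial; opposite faces give one of each.
Here the groups are equatorial/equatorial → same face → cis.

cis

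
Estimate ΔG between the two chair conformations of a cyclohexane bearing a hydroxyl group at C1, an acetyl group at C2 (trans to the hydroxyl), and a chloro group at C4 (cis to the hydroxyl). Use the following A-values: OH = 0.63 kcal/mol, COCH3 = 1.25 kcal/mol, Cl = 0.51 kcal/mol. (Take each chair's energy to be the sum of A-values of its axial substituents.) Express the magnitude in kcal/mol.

Chair I (hydroxyl axial, acetyl axial, chloro equatorial): E = 1.88 kcal/mol.
Chair II (hydroxyl equatorial, acetyl equatorial, chloro axial): E = 0.51 kcal/mol.
ΔE = 1.88 − 0.51 = 1.37 kcal/mol; chair II is more stable.

1.37 kcal/mol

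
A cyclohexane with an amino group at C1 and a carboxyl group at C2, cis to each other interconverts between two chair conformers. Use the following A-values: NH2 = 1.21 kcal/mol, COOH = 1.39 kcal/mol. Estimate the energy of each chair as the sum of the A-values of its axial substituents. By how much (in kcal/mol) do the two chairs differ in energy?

C1 and C2 have opposite parity, so for the cis isomer the two substituents are one axial and one equatorial in each chair.
Chair I (amino axial, carboxyl equatorial): E = 1.21 kcal/mol.
Chair II (amino equatorial, carboxyl axial): E = 1.39 kcal/mol.
ΔE = 1.39 − 1.21 = 0.18 kcal/mol; chair I is more stable.

0.18 kcal/mol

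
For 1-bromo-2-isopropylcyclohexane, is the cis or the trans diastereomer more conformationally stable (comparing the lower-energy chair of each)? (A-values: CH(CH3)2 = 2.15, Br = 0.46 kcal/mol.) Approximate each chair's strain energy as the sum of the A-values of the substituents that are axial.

At 1,2 positions (parity opposite): cis → (a,e or e,a); trans → (e,e or a,a).
Best chair for cis: E = 0.46 kcal/mol; best chair for trans: E = 0.00 kcal/mol.
The trans isomer is lower by 0.46 kcal/mol.

trans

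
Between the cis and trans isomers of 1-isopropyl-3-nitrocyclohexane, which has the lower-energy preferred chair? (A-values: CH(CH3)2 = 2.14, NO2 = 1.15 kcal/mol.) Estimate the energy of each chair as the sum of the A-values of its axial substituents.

At 1,3 positions (parity same): cis → (e,e or a,a); trans → (a,e or e,a).
Best chair for cis: E = 0.00 kcal/mol; best chair for trans: E = 1.15 kcal/mol.
The cis isomer is lower by 1.15 kcal/mol.

cis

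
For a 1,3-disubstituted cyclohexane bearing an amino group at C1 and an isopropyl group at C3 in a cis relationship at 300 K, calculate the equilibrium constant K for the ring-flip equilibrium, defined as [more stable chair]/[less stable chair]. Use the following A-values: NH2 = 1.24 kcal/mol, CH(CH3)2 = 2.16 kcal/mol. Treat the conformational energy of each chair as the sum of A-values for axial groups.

C1 and C3 have the same parity, so for the cis isomer the two substituents are e,e in one chair and a,a in the other.
Chair I (amino axial, isopropyl axial): E = 3.40 kcal/mol; chair II (amino equatorial, isopropyl equatorial): E = 0.00 kcal/mol.
ΔG = 3.40 kcal/mol between the two chairs.
K = exp(ΔG/RT) with R = 1.987×10⁻³ kcal mol⁻¹ K⁻¹ and T = 300 K gives K ≈ 300.

K ≈ 300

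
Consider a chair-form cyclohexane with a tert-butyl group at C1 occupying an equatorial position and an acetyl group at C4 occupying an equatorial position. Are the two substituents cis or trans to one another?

C1 and C4 have opposite parity, so their axial bonds point in opposite directions.
With opposite-parity carbons, two substituents on the same face are one axial and one equatorial; opposite faces give both axial or both equatorial.
Here the groups are equatorial/equatorial → opposite face → trans.

trans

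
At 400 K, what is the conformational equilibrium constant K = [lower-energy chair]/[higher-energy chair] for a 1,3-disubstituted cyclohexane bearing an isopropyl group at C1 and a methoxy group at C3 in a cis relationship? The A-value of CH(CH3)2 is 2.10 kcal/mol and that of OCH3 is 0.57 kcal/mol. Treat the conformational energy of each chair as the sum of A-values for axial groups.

C1 and C3 have the same parity, so for the cis isomer the two substituents are e,e in one chair and a,a in the other.
Chair I (isopropyl axial, methoxy axial): E = 2.67 kcal/mol; chair II (isopropyl equatorial, methoxy equatorial): E = 0.00 kcal/mol.
ΔG = 2.67 kcal/mol between the two chairs.
K = exp(ΔG/RT) with R = 1.987×10⁻³ kcal mol⁻¹ K⁻¹ and T = 400 K gives K ≈ 28.8.

K ≈ 28.8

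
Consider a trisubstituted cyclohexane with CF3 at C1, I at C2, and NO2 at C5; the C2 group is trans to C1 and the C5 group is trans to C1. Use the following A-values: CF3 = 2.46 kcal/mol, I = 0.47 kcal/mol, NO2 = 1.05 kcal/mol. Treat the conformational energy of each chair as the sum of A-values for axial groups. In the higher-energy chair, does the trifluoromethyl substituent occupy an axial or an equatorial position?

axial

Chair I (trifluoromethyl axial, iodo axial, nitro equatorial): E = 2.93 kcal/mol.
Chair II (trifluoromethyl equatorial, iodo equatorial, nitro axial): E = 1.05 kcal/mol.
Chair I is the less stable (higher-energy) conformer, and in that chair the trifluoromethyl group is axial.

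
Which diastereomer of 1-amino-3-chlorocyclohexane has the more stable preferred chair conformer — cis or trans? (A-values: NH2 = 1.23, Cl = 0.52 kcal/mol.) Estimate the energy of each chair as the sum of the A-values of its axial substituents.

cis

At 1,3 positions (parity same): cis → (e,e or a,a); trans → (a,e or e,a).
Best chair for cis: E = 0.00 kcal/mol; best chair for trans: E = 0.52 kcal/mol.
The cis isomer is lower by 0.52 kcal/mol.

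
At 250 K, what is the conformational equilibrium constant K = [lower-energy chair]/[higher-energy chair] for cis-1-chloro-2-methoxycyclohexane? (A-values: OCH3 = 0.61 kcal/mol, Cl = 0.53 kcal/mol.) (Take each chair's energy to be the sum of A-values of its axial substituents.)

K ≈ 1.17

C1 and C2 have opposite parity, so for the cis isomer the two substituents are one axial and one equatorial in each chair.
Chair I (methoxy axial, chloro equatorial): E = 0.61 kcal/mol; chair II (methoxy equatorial, chloro axial): E = 0.53 kcal/mol.
ΔG = 0.08 kcal/mol between the two chairs.
K = exp(ΔG/RT) with R = 1.987×10⁻³ kcal mol⁻¹ K⁻¹ and T = 250 K gives K ≈ 1.17.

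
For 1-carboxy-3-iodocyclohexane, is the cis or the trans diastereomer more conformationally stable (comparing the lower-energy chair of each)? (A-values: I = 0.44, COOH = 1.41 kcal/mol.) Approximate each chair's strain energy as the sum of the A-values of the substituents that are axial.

At 1,3 positions (parity same): cis → (e,e or a,a); trans → (a,e or e,a).
Best chair for cis: E = 0.00 kcal/mol; best chair for trans: E = 0.44 kcal/mol.
The cis isomer is lower by 0.44 kcal/mol.

cis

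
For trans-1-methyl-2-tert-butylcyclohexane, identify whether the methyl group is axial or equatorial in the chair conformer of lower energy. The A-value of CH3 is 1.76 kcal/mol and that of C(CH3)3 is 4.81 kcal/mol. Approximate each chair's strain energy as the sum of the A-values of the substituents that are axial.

equatorial

C1 and C2 have opposite parity, so for the trans isomer the two substituents are e,e in one chair and a,a in the other.
Chair I (methyl axial, tert-butyl axial): E = 6.57 kcal/mol.
Chair II (methyl equatorial, tert-butyl equatorial): E = 0.00 kcal/mol.
Chair II is the more stable (lower-energy) conformer, and in that chair the methyl group is equatorial.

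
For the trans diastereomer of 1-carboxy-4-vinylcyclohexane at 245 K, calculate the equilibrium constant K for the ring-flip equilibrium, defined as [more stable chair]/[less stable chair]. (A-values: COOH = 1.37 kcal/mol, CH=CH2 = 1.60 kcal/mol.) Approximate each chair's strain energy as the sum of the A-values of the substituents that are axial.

K ≈ 446

C1 and C4 have opposite parity, so for the trans isomer the two substituents are e,e in one chair and a,a in the other.
Chair I (carboxyl axial, vinyl axial): E = 2.97 kcal/mol; chair II (carboxyl equatorial, vinyl equatorial): E = 0.00 kcal/mol.
ΔG = 2.97 kcal/mol between the two chairs.
K = exp(ΔG/RT) with R = 1.987×10⁻³ kcal mol⁻¹ K⁻¹ and T = 245 K gives K ≈ 446.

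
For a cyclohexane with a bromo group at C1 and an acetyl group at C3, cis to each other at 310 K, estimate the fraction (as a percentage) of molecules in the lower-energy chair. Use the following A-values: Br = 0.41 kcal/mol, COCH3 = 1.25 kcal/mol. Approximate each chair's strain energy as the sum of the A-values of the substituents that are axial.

93.7%

C1 and C3 have the same parity, so for the cis isomer the two substituents are e,e in one chair and a,a in the other.
Chair I (bromo axial, acetyl axial): E = 1.66 kcal/mol; chair II (bromo equatorial, acetyl equatorial): E = 0.00 kcal/mol.
ΔG = 1.66 kcal/mol between the two chairs.
K = exp(ΔG/RT) with R = 1.987×10⁻³ kcal mol⁻¹ K⁻¹ and T = 310 K gives K ≈ 14.8.
Fraction in the lower-energy chair = K/(K+1) = 93.7%.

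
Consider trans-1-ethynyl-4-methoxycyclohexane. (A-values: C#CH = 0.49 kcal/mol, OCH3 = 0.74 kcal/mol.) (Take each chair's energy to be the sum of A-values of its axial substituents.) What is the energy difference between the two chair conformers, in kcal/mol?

C1 and C4 have opposite parity, so for the trans isomer the two substituents are e,e in one chair and a,a in the other.
Chair I (ethynyl axial, methoxy axial): E = 1.23 kcal/mol.
Chair II (ethynyl equatorial, methoxy equatorial): E = 0.00 kcal/mol.
ΔE = 1.23 − 0.00 = 1.23 kcal/mol; chair II is more stable.

1.23 kcal/mol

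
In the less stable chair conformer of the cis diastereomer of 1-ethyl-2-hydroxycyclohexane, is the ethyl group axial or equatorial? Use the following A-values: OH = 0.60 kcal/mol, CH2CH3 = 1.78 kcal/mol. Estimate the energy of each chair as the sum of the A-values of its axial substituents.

C1 and C2 have opposite parity, so for the cis isomer the two substituents are one axial and one equatorial in each chair.
Chair I (hydroxyl axial, ethyl equatorial): E = 0.60 kcal/mol.
Chair II (hydroxyl equatorial, ethyl axial): E = 1.78 kcal/mol.
Chair II is the less stable (higher-energy) conformer, and in that chair the ethyl group is axial.

axial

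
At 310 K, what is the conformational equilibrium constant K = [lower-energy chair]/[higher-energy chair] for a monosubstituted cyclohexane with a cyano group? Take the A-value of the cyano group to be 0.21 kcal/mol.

One chair has the cyano group axial (E = 0.21 kcal/mol) and the other has it equatorial (E = 0).
ΔG = 0.21 kcal/mol between the two chairs.
K = exp(ΔG/RT) with R = 1.987×10⁻³ kcal mol⁻¹ K⁻¹ and T = 310 K gives K ≈ 1.41.

K ≈ 1.41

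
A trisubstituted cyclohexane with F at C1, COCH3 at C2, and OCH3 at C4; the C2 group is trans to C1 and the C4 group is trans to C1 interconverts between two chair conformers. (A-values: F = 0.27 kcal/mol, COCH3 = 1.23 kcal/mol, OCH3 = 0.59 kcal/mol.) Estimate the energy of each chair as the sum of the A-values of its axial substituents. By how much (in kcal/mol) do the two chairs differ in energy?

Chair I (fluoro axial, acetyl axial, methoxy axial): E = 2.09 kcal/mol.
Chair II (fluoro equatorial, acetyl equatorial, methoxy equatorial): E = 0.00 kcal/mol.
ΔE = 2.09 − 0.00 = 2.09 kcal/mol; chair II is more stable.

2.09 kcal/mol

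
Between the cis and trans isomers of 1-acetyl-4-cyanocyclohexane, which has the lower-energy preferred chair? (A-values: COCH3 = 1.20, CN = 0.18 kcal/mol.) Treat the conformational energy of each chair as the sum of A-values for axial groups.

trans

At 1,4 positions (parity opposite): cis → (a,e or e,a); trans → (e,e or a,a).
Best chair for cis: E = 0.18 kcal/mol; best chair for trans: E = 0.00 kcal/mol.
The trans isomer is lower by 0.18 kcal/mol.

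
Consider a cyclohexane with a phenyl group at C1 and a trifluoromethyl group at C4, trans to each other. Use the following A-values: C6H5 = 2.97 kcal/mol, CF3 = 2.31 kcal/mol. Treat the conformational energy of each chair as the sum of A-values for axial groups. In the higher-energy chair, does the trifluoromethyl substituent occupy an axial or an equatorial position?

C1 and C4 have opposite parity, so for the trans isomer the two substituents are e,e in one chair and a,a in the other.
Chair I (phenyl axial, trifluoromethyl axial): E = 5.28 kcal/mol.
Chair II (phenyl equatorial, trifluoromethyl equatorial): E = 0.00 kcal/mol.
Chair I is the less stable (higher-energy) conformer, and in that chair the trifluoromethyl group is axial.

axial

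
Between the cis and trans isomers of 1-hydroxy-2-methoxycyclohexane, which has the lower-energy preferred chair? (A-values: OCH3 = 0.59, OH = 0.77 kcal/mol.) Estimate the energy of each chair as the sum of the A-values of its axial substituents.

At 1,2 positions (parity opposite): cis → (a,e or e,a); trans → (e,e or a,a).
Best chair for cis: E = 0.59 kcal/mol; best chair for trans: E = 0.00 kcal/mol.
The trans isomer is lower by 0.59 kcal/mol.

trans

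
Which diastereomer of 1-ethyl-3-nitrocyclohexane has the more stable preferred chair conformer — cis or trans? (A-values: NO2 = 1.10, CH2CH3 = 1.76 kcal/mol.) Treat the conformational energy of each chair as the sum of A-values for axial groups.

At 1,3 positions (parity same): cis → (e,e or a,a); trans → (a,e or e,a).
Best chair for cis: E = 0.00 kcal/mol; best chair for trans: E = 1.10 kcal/mol.
The cis isomer is lower by 1.10 kcal/mol.

cis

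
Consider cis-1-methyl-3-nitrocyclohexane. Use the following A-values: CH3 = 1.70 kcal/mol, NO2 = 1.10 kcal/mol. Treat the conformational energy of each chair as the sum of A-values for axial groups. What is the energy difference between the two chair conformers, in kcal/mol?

2.80 kcal/mol

C1 and C3 have the same parity, so for the cis isomer the two substituents are e,e in one chair and a,a in the other.
Chair I (methyl axial, nitro axial): E = 2.80 kcal/mol.
Chair II (methyl equatorial, nitro equatorial): E = 0.00 kcal/mol.
ΔE = 2.80 − 0.00 = 2.80 kcal/mol; chair II is more stable.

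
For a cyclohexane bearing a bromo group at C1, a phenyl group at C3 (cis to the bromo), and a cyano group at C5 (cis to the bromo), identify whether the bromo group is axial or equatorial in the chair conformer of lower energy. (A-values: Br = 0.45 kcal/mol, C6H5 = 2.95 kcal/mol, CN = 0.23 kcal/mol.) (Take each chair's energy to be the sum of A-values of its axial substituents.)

Chair I (bromo axial, phenyl axial, cyano axial): E = 3.63 kcal/mol.
Chair II (bromo equatorial, phenyl equatorial, cyano equatorial): E = 0.00 kcal/mol.
Chair II is the more stable (lower-energy) conformer, and in that chair the bromo group is equatorial.

equatorial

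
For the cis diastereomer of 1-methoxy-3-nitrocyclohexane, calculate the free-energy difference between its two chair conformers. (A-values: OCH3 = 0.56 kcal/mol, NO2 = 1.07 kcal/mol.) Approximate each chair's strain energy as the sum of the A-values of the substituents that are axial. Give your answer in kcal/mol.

C1 and C3 have the same parity, so for the cis isomer the two substituents are e,e in one chair and a,a in the other.
Chair I (methoxy axial, nitro axial): E = 1.63 kcal/mol.
Chair II (methoxy equatorial, nitro equatorial): E = 0.00 kcal/mol.
ΔE = 1.63 − 0.00 = 1.63 kcal/mol; chair II is more stable.

1.63 kcal/mol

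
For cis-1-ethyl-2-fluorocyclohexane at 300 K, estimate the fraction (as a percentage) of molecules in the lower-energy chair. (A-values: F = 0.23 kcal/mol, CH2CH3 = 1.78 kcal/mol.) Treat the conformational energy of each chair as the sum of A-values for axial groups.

C1 and C2 have opposite parity, so for the cis isomer the two substituents are one axial and one equatorial in each chair.
Chair I (fluoro axial, ethyl equatorial): E = 0.23 kcal/mol; chair II (fluoro equatorial, ethyl axial): E = 1.78 kcal/mol.
ΔG = 1.55 kcal/mol between the two chairs.
K = exp(ΔG/RT) with R = 1.987×10⁻³ kcal mol⁻¹ K⁻¹ and T = 300 K gives K ≈ 13.5.
Fraction in the lower-energy chair = K/(K+1) = 93.1%.

93.1%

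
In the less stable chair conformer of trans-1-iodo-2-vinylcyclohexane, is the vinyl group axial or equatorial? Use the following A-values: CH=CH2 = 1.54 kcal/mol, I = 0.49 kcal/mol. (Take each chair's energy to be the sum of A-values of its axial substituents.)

axial

C1 and C2 have opposite parity, so for the trans isomer the two substituents are e,e in one chair and a,a in the other.
Chair I (vinyl axial, iodo axial): E = 2.03 kcal/mol.
Chair II (vinyl equatorial, iodo equatorial): E = 0.00 kcal/mol.
Chair I is the less stable (higher-energy) conformer, and in that chair the vinyl group is axial.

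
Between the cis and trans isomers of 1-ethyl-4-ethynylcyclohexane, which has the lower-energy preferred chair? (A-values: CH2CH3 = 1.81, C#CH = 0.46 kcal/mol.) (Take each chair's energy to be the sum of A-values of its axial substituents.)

trans

At 1,4 positions (parity opposite): cis → (a,e or e,a); trans → (e,e or a,a).
Best chair for cis: E = 0.46 kcal/mol; best chair for trans: E = 0.00 kcal/mol.
The trans isomer is lower by 0.46 kcal/mol.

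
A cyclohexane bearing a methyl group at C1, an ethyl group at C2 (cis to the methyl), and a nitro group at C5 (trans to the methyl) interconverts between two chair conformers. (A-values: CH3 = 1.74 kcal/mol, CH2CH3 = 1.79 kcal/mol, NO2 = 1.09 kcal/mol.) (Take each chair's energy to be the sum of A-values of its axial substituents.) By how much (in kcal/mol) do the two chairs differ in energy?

1.14 kcal/mol

Chair I (methyl axial, ethyl equatorial, nitro equatorial): E = 1.74 kcal/mol.
Chair II (methyl equatorial, ethyl axial, nitro axial): E = 2.88 kcal/mol.
ΔE = 2.88 − 1.74 = 1.14 kcal/mol; chair I is more stable.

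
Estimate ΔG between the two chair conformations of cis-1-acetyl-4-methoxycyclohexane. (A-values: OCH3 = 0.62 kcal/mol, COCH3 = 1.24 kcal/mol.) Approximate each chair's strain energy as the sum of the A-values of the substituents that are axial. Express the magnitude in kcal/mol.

0.62 kcal/mol

C1 and C4 have opposite parity, so for the cis isomer the two substituents are one axial and one equatorial in each chair.
Chair I (methoxy axial, acetyl equatorial): E = 0.62 kcal/mol.
Chair II (methoxy equatorial, acetyl axial): E = 1.24 kcal/mol.
ΔE = 1.24 − 0.62 = 0.62 kcal/mol; chair I is more stable.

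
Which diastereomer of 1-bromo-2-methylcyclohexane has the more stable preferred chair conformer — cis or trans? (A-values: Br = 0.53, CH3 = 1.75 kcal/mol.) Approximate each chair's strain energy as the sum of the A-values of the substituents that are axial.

At 1,2 positions (parity opposite): cis → (a,e or e,a); trans → (e,e or a,a).
Best chair for cis: E = 0.53 kcal/mol; best chair for trans: E = 0.00 kcal/mol.
The trans isomer is lower by 0.53 kcal/mol.

trans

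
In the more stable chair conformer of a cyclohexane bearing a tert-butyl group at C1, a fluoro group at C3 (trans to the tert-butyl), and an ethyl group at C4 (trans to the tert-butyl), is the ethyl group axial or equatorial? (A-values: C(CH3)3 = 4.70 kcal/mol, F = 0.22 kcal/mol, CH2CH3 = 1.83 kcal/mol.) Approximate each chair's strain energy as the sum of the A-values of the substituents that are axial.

equatorial

Chair I (tert-butyl axial, fluoro equatorial, ethyl axial): E = 6.53 kcal/mol.
Chair II (tert-butyl equatorial, fluoro axial, ethyl equatorial): E = 0.22 kcal/mol.
Chair II is the more stable (lower-energy) conformer, and in that chair the ethyl group is equatorial.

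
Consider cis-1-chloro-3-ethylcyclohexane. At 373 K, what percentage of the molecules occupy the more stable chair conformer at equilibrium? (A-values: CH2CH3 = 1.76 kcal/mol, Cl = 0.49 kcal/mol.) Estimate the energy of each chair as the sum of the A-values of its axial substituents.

95.4%

C1 and C3 have the same parity, so for the cis isomer the two substituents are e,e in one chair and a,a in the other.
Chair I (ethyl axial, chloro axial): E = 2.25 kcal/mol; chair II (ethyl equatorial, chloro equatorial): E = 0.00 kcal/mol.
ΔG = 2.25 kcal/mol between the two chairs.
K = exp(ΔG/RT) with R = 1.987×10⁻³ kcal mol⁻¹ K⁻¹ and T = 373 K gives K ≈ 20.8.
Fraction in the lower-energy chair = K/(K+1) = 95.4%.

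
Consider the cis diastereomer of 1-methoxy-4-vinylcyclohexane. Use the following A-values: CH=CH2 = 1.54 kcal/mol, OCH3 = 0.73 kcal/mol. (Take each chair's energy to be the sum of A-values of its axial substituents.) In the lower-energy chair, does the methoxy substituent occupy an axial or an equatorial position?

axial

C1 and C4 have opposite parity, so for the cis isomer the two substituents are one axial and one equatorial in each chair.
Chair I (vinyl axial, methoxy equatorial): E = 1.54 kcal/mol.
Chair II (vinyl equatorial, methoxy axial): E = 0.73 kcal/mol.
Chair II is the more stable (lower-energy) conformer, and in that chair the methoxy group is axial.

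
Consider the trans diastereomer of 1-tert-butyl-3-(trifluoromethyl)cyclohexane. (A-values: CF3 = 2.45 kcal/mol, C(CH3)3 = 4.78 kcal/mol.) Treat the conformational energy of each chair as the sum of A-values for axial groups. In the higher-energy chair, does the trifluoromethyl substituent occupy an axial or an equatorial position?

equatorial

C1 and C3 have the same parity, so for the trans isomer the two substituents are one axial and one equatorial in each chair.
Chair I (trifluoromethyl axial, tert-butyl equatorial): E = 2.45 kcal/mol.
Chair II (trifluoromethyl equatorial, tert-butyl axial): E = 4.78 kcal/mol.
Chair II is the less stable (higher-energy) conformer, and in that chair the trifluoromethyl group is equatorial.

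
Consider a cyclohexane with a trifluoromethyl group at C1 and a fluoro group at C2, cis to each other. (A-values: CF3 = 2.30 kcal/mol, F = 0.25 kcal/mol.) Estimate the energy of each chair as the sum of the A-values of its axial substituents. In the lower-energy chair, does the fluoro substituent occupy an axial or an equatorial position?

C1 and C2 have opposite parity, so for the cis isomer the two substituents are one axial and one equatorial in each chair.
Chair I (trifluoromethyl axial, fluoro equatorial): E = 2.30 kcal/mol.
Chair II (trifluoromethyl equatorial, fluoro axial): E = 0.25 kcal/mol.
Chair II is the more stable (lower-energy) conformer, and in that chair the fluoro group is axial.

axial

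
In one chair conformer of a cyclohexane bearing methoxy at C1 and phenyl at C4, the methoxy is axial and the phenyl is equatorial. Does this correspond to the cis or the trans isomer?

cis

C1 and C4 have opposite parity, so their axial bonds point in opposite directions.
With opposite-parity carbons, two substituents on the same face are one axial and one equatorial; opposite faces give both axial or both equatorial.
Here the groups are axial/equatorial → same face → cis.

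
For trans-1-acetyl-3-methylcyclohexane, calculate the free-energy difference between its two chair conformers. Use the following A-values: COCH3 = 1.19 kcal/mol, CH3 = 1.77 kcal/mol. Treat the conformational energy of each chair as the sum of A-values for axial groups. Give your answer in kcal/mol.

0.58 kcal/mol

C1 and C3 have the same parity, so for the trans isomer the two substituents are one axial and one equatorial in each chair.
Chair I (acetyl axial, methyl equatorial): E = 1.19 kcal/mol.
Chair II (acetyl equatorial, methyl axial): E = 1.77 kcal/mol.
ΔE = 1.77 − 1.19 = 0.58 kcal/mol; chair I is more stable.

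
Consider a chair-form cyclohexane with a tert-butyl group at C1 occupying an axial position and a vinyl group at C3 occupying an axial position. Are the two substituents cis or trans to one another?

cis

C1 and C3 have the same parity, so their axial bonds point in the same direction.
With same-parity carbons, two substituents on the same face are both axial or both equatorial; opposite faces give one of each.
Here the groups are axial/axial → same face → cis.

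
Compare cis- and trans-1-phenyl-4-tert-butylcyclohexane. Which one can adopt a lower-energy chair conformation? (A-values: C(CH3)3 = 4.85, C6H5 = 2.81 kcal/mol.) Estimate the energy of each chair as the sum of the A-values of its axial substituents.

trans

At 1,4 positions (parity opposite): cis → (a,e or e,a); trans → (e,e or a,a).
Best chair for cis: E = 2.81 kcal/mol; best chair for trans: E = 0.00 kcal/mol.
The trans isomer is lower by 2.81 kcal/mol.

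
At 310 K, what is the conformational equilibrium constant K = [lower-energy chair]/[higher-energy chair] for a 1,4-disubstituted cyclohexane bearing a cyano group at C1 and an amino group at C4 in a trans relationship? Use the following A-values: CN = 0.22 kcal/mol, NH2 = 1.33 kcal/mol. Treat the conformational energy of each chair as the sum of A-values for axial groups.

C1 and C4 have opposite parity, so for the trans isomer the two substituents are e,e in one chair and a,a in the other.
Chair I (cyano axial, amino axial): E = 1.55 kcal/mol; chair II (cyano equatorial, amino equatorial): E = 0.00 kcal/mol.
ΔG = 1.55 kcal/mol between the two chairs.
K = exp(ΔG/RT) with R = 1.987×10⁻³ kcal mol⁻¹ K⁻¹ and T = 310 K gives K ≈ 12.4.

K ≈ 12.4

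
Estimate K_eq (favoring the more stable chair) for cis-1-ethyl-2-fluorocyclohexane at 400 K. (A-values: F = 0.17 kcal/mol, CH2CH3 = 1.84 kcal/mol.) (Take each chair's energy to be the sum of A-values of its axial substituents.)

C1 and C2 have opposite parity, so for the cis isomer the two substituents are one axial and one equatorial in each chair.
Chair I (fluoro axial, ethyl equatorial): E = 0.17 kcal/mol; chair II (fluoro equatorial, ethyl axial): E = 1.84 kcal/mol.
ΔG = 1.67 kcal/mol between the two chairs.
K = exp(ΔG/RT) with R = 1.987×10⁻³ kcal mol⁻¹ K⁻¹ and T = 400 K gives K ≈ 8.18.

K ≈ 8.18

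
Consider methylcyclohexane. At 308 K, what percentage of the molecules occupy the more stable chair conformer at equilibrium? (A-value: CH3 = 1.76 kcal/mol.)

94.7%

One chair has the methyl group axial (E = 1.76 kcal/mol) and the other has it equatorial (E = 0).
ΔG = 1.76 kcal/mol between the two chairs.
K = exp(ΔG/RT) with R = 1.987×10⁻³ kcal mol⁻¹ K⁻¹ and T = 308 K gives K ≈ 17.7.
Fraction in the lower-energy chair = K/(K+1) = 94.7%.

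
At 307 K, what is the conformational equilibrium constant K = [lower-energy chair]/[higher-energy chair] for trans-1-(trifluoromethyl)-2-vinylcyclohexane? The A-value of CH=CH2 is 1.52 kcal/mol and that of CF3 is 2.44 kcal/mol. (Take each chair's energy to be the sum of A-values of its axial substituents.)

K ≈ 660

C1 and C2 have opposite parity, so for the trans isomer the two substituents are e,e in one chair and a,a in the other.
Chair I (vinyl axial, trifluoromethyl axial): E = 3.96 kcal/mol; chair II (vinyl equatorial, trifluoromethyl equatorial): E = 0.00 kcal/mol.
ΔG = 3.96 kcal/mol between the two chairs.
K = exp(ΔG/RT) with R = 1.987×10⁻³ kcal mol⁻¹ K⁻¹ and T = 307 K gives K ≈ 660.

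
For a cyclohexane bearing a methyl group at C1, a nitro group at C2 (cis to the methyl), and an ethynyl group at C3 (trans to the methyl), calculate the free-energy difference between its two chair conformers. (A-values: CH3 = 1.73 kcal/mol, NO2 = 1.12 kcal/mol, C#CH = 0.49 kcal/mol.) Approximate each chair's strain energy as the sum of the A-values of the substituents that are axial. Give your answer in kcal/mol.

0.12 kcal/mol

Chair I (methyl axial, nitro equatorial, ethynyl equatorial): E = 1.73 kcal/mol.
Chair II (methyl equatorial, nitro axial, ethynyl axial): E = 1.61 kcal/mol.
ΔE = 1.73 − 1.61 = 0.12 kcal/mol; chair II is more stable.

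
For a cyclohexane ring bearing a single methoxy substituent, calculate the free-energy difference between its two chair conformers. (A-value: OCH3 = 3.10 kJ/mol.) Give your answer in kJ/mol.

3.10 kJ/mol

A monosubstituted cyclohexane has one chair with the methoxy group axial (E = A = 3.10 kJ/mol) and one with it equatorial (E = 0).
ΔE = 3.10 − 0 = 3.10 kJ/mol.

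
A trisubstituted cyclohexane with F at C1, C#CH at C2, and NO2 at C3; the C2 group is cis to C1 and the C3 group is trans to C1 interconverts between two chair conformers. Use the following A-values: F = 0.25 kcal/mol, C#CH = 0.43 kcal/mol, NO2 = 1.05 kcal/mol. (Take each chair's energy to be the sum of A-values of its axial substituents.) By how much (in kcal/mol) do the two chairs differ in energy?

Chair I (fluoro axial, ethynyl equatorial, nitro equatorial): E = 0.25 kcal/mol.
Chair II (fluoro equatorial, ethynyl axial, nitro axial): E = 1.48 kcal/mol.
ΔE = 1.48 − 0.25 = 1.23 kcal/mol; chair I is more stable.

1.23 kcal/mol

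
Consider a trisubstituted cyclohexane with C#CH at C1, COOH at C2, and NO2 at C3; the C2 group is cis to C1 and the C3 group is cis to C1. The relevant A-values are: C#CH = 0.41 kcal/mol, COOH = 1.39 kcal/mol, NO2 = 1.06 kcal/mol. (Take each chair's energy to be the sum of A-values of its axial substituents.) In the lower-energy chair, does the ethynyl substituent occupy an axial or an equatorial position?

Chair I (ethynyl axial, carboxyl equatorial, nitro axial): E = 1.47 kcal/mol.
Chair II (ethynyl equatorial, carboxyl axial, nitro equatorial): E = 1.39 kcal/mol.
Chair II is the more stable (lower-energy) conformer, and in that chair the ethynyl group is equatorial.

equatorial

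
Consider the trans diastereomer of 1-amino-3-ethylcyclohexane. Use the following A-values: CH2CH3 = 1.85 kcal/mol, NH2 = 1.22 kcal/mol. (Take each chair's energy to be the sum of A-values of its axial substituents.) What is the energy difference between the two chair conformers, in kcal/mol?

C1 and C3 have the same parity, so for the trans isomer the two substituents are one axial and one equatorial in each chair.
Chair I (ethyl axial, amino equatorial): E = 1.85 kcal/mol.
Chair II (ethyl equatorial, amino axial): E = 1.22 kcal/mol.
ΔE = 1.85 − 1.22 = 0.63 kcal/mol; chair II is more stable.

0.63 kcal/mol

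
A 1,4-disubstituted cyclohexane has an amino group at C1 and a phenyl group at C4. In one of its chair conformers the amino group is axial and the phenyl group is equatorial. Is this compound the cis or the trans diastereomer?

C1 and C4 have opposite parity, so their axial bonds point in opposite directions.
With opposite-parity carbons, two substituents on the same face are one axial and one equatorial; opposite faces give both axial or both equatorial.
Here the groups are axial/equatorial → same face → cis.

cis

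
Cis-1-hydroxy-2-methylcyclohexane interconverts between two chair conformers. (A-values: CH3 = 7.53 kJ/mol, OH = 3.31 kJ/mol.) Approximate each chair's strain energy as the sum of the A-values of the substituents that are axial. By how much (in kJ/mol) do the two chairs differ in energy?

C1 and C2 have opposite parity, so for the cis isomer the two substituents are one axial and one equatorial in each chair.
Chair I (methyl axial, hydroxyl equatorial): E = 7.53 kJ/mol.
Chair II (methyl equatorial, hydroxyl axial): E = 3.31 kJ/mol.
ΔE = 7.53 − 3.31 = 4.22 kJ/mol; chair II is more stable.

4.22 kJ/mol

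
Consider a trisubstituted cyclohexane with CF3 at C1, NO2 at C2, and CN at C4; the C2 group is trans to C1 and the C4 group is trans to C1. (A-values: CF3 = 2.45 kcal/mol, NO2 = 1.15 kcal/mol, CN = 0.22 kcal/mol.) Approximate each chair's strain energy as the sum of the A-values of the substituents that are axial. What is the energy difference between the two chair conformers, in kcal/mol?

Chair I (trifluoromethyl axial, nitro axial, cyano axial): E = 3.82 kcal/mol.
Chair II (trifluoromethyl equatorial, nitro equatorial, cyano equatorial): E = 0.00 kcal/mol.
ΔE = 3.82 − 0.00 = 3.82 kcal/mol; chair II is more stable.

3.82 kcal/mol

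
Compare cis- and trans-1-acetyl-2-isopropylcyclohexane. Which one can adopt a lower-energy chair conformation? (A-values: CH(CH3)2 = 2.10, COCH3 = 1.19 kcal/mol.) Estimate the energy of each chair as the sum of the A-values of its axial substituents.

At 1,2 positions (parity opposite): cis → (a,e or e,a); trans → (e,e or a,a).
Best chair for cis: E = 1.19 kcal/mol; best chair for trans: E = 0.00 kcal/mol.
The trans isomer is lower by 1.19 kcal/mol.

trans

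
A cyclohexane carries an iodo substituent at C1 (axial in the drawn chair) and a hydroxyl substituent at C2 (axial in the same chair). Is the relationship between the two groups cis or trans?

C1 and C2 have opposite parity, so their axial bonds point in opposite directions.
With opposite-parity carbons, two substituents on the same face are one axial and one equatorial; opposite faces give both axial or both equatorial.
Here the groups are axial/axial → opposite face → trans.

trans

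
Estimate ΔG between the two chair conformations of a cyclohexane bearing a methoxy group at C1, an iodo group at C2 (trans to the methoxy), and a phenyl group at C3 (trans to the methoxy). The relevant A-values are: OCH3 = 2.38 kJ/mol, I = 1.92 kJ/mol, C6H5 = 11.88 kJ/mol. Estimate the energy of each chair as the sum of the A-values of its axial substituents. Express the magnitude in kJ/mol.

Chair I (methoxy axial, iodo axial, phenyl equatorial): E = 4.30 kJ/mol.
Chair II (methoxy equatorial, iodo equatorial, phenyl axial): E = 11.88 kJ/mol.
ΔE = 11.88 − 4.30 = 7.58 kJ/mol; chair I is more stable.

7.58 kJ/mol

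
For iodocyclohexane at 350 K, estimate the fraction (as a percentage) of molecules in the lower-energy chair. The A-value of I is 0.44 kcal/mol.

One chair has the iodo group axial (E = 0.44 kcal/mol) and the other has it equatorial (E = 0).
ΔG = 0.44 kcal/mol between the two chairs.
K = exp(ΔG/RT) with R = 1.987×10⁻³ kcal mol⁻¹ K⁻¹ and T = 350 K gives K ≈ 1.88.
Fraction in the lower-energy chair = K/(K+1) = 65.3%.

65.3%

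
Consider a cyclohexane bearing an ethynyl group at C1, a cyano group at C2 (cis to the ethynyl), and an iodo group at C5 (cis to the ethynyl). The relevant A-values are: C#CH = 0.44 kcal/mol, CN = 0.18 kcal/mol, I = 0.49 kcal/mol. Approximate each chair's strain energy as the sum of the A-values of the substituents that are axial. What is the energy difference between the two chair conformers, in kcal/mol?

Chair I (ethynyl axial, cyano equatorial, iodo axial): E = 0.93 kcal/mol.
Chair II (ethynyl equatorial, cyano axial, iodo equatorial): E = 0.18 kcal/mol.
ΔE = 0.93 − 0.18 = 0.75 kcal/mol; chair II is more stable.

0.75 kcal/mol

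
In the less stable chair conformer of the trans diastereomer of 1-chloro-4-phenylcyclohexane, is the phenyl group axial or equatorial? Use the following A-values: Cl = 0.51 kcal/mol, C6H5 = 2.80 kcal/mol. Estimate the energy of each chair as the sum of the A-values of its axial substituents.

C1 and C4 have opposite parity, so for the trans isomer the two substituents are e,e in one chair and a,a in the other.
Chair I (chloro axial, phenyl axial): E = 3.31 kcal/mol.
Chair II (chloro equatorial, phenyl equatorial): E = 0.00 kcal/mol.
Chair I is the less stable (higher-energy) conformer, and in that chair the phenyl group is axial.

axial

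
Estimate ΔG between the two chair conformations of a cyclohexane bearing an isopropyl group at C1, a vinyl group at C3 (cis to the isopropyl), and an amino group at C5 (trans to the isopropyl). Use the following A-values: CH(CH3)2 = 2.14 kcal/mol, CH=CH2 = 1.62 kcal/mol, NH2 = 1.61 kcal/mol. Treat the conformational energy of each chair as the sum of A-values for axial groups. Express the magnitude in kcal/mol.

Chair I (isopropyl axial, vinyl axial, amino equatorial): E = 3.76 kcal/mol.
Chair II (isopropyl equatorial, vinyl equatorial, amino axial): E = 1.61 kcal/mol.
ΔE = 3.76 − 1.61 = 2.15 kcal/mol; chair II is more stable.

2.15 kcal/mol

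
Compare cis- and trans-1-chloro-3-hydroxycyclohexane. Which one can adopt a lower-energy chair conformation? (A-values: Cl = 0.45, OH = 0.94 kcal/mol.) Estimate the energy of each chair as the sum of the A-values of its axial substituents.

At 1,3 positions (parity same): cis → (e,e or a,a); trans → (a,e or e,a).
Best chair for cis: E = 0.00 kcal/mol; best chair for trans: E = 0.45 kcal/mol.
The cis isomer is lower by 0.45 kcal/mol.

cis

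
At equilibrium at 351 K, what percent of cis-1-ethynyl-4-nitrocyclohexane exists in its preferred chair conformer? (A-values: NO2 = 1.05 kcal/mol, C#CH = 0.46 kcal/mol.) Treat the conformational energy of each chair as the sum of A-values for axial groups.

70.0%

C1 and C4 have opposite parity, so for the cis isomer the two substituents are one axial and one equatorial in each chair.
Chair I (nitro axial, ethynyl equatorial): E = 1.05 kcal/mol; chair II (nitro equatorial, ethynyl axial): E = 0.46 kcal/mol.
ΔG = 0.59 kcal/mol between the two chairs.
K = exp(ΔG/RT) with R = 1.987×10⁻³ kcal mol⁻¹ K⁻¹ and T = 351 K gives K ≈ 2.33.
Fraction in the lower-energy chair = K/(K+1) = 70.0%.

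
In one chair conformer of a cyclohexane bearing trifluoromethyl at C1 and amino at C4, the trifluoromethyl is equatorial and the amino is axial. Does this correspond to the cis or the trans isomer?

C1 and C4 have opposite parity, so their axial bonds point in opposite directions.
With opposite-parity carbons, two substituents on the same face are one axial and one equatorial; opposite faces give both axial or both equatorial.
Here the groups are equatorial/axial → same face → cis.

cis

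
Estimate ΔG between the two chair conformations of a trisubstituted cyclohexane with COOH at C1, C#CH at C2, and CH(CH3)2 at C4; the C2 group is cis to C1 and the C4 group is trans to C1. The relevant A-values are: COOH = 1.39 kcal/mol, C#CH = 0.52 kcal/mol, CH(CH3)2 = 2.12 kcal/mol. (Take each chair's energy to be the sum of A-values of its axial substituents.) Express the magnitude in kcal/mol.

2.99 kcal/mol

Chair I (carboxyl axial, ethynyl equatorial, isopropyl axial): E = 3.51 kcal/mol.
Chair II (carboxyl equatorial, ethynyl axial, isopropyl equatorial): E = 0.52 kcal/mol.
ΔE = 3.51 − 0.52 = 2.99 kcal/mol; chair II is more stable.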